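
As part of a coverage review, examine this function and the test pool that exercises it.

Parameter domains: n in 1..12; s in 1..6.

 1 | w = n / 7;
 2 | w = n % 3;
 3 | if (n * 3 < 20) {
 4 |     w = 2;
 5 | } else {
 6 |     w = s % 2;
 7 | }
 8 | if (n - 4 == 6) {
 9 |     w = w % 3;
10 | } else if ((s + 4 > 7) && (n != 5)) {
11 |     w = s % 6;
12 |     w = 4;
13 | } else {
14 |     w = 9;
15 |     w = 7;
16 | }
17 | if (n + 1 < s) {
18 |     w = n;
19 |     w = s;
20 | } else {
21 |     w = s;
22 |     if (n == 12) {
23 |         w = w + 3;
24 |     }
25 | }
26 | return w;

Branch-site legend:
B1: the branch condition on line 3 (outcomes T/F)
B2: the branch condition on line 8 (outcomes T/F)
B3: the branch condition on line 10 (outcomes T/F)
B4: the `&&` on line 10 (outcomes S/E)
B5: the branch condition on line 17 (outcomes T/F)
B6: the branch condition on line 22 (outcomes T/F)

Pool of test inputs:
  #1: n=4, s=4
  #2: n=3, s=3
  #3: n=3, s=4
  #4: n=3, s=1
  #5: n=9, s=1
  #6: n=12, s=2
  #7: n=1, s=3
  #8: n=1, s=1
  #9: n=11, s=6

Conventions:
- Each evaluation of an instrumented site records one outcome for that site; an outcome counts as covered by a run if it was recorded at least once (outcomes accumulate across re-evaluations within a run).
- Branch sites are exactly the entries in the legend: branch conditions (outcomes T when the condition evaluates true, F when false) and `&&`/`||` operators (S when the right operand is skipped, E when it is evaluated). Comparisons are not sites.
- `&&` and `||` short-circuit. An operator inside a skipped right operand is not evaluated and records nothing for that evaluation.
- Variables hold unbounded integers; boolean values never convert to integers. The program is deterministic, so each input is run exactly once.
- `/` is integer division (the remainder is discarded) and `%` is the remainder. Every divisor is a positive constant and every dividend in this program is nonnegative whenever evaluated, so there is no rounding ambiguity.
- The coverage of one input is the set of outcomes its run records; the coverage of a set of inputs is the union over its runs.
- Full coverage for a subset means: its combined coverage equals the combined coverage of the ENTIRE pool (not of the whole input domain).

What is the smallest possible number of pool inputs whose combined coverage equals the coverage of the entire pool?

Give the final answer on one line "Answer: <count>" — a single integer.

input #1, n=4, s=4: events B1->T, B2->F, B4->E, B3->T, B5->F, B6->F; outcomes B1=T, B2=F, B3=T, B4=E, B5=F, B6=F
input #2, n=3, s=3: events B1->T, B2->F, B4->S, B3->F, B5->F, B6->F; outcomes B1=T, B2=F, B3=F, B4=S, B5=F, B6=F
input #3, n=3, s=4: events B1->T, B2->F, B4->E, B3->T, B5->F, B6->F; outcomes B1=T, B2=F, B3=T, B4=E, B5=F, B6=F
input #4, n=3, s=1: events B1->T, B2->F, B4->S, B3->F, B5->F, B6->F; outcomes B1=T, B2=F, B3=F, B4=S, B5=F, B6=F
input #5, n=9, s=1: events B1->F, B2->F, B4->S, B3->F, B5->F, B6->F; outcomes B1=F, B2=F, B3=F, B4=S, B5=F, B6=F
input #6, n=12, s=2: events B1->F, B2->F, B4->S, B3->F, B5->F, B6->T; outcomes B1=F, B2=F, B3=F, B4=S, B5=F, B6=T
input #7, n=1, s=3: events B1->T, B2->F, B4->S, B3->F, B5->T; outcomes B1=T, B2=F, B3=F, B4=S, B5=T
input #8, n=1, s=1: events B1->T, B2->F, B4->S, B3->F, B5->F, B6->F; outcomes B1=T, B2=F, B3=F, B4=S, B5=F, B6=F
input #9, n=11, s=6: events B1->F, B2->F, B4->E, B3->T, B5->F, B6->F; outcomes B1=F, B2=F, B3=T, B4=E, B5=F, B6=F
together the pool reaches 11 outcomes: B1=T, B1=F, B2=F, B3=T, B3=F, B4=S, B4=E, B5=T, B5=F, B6=T, B6=F
every size-1 subset falls short of the 11 outcomes (best: 6/11)
every size-2 subset falls short of the 11 outcomes (best: 10/11)
inputs {1, 6, 7} (size 3) cover everything; no size-3 subset with a lexicographically smaller index list covers all 11

Answer: 3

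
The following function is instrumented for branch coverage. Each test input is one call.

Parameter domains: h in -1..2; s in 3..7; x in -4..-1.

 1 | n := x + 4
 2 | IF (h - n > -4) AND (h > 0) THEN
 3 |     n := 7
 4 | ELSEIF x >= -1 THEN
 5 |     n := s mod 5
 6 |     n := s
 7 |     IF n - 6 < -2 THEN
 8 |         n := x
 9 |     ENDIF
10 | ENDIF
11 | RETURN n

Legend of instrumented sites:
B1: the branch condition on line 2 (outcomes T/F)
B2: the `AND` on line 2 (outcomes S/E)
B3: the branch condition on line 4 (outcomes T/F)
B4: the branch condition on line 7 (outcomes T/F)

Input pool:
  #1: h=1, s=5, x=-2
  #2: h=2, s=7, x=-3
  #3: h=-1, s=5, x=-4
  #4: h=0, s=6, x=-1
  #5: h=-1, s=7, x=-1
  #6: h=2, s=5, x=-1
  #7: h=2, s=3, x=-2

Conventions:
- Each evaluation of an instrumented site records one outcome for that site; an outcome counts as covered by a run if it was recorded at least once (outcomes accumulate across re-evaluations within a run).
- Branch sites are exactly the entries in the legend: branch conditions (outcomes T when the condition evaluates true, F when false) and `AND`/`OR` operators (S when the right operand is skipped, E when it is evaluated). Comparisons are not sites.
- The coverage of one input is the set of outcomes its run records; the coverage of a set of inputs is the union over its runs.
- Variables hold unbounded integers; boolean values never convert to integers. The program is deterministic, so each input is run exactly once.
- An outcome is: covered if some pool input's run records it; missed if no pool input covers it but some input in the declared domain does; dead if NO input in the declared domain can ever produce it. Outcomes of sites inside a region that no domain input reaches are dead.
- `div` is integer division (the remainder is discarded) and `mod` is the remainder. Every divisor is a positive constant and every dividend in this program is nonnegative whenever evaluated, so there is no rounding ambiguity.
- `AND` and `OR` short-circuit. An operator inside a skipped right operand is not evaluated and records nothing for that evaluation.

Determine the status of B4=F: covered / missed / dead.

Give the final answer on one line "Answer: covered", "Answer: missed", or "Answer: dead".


B4=F is recorded by pool input(s) 4, 5 -> covered
Answer: covered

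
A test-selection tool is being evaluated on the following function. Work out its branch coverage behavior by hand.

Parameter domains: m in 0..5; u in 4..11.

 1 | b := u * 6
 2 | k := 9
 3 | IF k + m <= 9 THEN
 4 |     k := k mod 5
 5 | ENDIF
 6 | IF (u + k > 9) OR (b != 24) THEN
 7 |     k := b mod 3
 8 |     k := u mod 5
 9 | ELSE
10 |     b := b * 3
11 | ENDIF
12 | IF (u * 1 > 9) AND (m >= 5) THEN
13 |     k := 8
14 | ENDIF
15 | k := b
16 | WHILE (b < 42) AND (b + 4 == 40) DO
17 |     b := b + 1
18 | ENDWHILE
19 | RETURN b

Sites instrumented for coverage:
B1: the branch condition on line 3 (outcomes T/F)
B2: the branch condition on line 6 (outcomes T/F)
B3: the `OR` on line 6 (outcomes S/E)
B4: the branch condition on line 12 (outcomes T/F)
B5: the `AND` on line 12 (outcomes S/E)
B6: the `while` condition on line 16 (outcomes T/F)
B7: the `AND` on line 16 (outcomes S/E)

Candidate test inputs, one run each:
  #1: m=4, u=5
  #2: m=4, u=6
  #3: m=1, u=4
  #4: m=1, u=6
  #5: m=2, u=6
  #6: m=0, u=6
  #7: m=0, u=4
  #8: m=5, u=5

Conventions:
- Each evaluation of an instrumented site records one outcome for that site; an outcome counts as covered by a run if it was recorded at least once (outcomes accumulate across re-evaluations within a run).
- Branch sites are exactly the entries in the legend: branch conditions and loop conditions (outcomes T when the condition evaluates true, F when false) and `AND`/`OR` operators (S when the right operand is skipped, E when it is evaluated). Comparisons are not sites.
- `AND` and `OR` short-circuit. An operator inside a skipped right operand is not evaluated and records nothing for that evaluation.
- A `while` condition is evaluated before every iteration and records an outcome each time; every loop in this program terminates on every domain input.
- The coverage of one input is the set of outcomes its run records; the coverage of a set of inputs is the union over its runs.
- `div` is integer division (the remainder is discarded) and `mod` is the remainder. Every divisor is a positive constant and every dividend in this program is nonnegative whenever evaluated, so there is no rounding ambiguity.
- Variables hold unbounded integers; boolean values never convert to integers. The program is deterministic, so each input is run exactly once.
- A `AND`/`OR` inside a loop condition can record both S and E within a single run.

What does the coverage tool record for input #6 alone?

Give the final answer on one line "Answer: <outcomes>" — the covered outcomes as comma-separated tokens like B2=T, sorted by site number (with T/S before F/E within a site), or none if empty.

Simulating input #6 (m=0, u=6) step by step:
  B1->T, B3->S, B2->T, B5->S, B4->F, B7->E, B6->T, B7->E, B6->F
distinct outcomes covered: B1=T, B2=T, B3=S, B4=F, B5=S, B6=T, B6=F, B7=E

Answer: B1=T, B2=T, B3=S, B4=F, B5=S, B6=T, B6=F, B7=E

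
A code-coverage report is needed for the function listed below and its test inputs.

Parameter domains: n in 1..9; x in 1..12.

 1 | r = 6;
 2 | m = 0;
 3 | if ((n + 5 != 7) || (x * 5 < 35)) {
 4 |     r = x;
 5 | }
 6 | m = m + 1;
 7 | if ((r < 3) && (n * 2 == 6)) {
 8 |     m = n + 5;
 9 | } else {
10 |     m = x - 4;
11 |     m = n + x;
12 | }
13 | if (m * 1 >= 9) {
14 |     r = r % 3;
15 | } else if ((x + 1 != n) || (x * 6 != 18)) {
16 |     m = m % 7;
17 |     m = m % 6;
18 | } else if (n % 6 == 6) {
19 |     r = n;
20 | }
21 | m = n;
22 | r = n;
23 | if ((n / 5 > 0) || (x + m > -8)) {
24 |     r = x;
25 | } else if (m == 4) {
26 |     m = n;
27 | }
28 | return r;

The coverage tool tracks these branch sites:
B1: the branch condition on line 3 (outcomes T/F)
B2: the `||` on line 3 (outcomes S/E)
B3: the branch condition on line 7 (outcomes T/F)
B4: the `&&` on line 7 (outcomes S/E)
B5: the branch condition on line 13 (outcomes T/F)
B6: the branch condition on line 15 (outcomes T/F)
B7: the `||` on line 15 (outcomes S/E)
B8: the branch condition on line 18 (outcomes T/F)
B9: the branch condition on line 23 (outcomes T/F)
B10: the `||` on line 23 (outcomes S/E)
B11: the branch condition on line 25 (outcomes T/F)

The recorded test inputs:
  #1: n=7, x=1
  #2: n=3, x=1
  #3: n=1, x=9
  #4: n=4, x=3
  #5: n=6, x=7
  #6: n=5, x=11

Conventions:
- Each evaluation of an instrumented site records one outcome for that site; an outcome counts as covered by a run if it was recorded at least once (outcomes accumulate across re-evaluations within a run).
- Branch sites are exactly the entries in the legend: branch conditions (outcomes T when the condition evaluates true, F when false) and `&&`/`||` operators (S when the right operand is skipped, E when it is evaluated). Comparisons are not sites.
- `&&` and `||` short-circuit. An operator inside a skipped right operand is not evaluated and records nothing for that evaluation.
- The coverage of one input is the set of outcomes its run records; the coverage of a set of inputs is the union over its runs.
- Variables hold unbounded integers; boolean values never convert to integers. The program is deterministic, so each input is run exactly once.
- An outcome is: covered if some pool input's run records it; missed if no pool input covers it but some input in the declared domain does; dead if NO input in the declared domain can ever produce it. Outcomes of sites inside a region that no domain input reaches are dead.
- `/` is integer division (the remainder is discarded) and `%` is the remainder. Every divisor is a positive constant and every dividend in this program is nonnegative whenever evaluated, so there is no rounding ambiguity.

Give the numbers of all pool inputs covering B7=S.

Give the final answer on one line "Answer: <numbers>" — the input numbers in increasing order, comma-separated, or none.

input #1 (n=7, x=1): hits B7=S
input #2 (n=3, x=1): hits B7=S
input #3 (n=1, x=9): never hits B7=S
input #4 (n=4, x=3): never hits B7=S
input #5 (n=6, x=7): never hits B7=S
input #6 (n=5, x=11): never hits B7=S

Answer: 1, 2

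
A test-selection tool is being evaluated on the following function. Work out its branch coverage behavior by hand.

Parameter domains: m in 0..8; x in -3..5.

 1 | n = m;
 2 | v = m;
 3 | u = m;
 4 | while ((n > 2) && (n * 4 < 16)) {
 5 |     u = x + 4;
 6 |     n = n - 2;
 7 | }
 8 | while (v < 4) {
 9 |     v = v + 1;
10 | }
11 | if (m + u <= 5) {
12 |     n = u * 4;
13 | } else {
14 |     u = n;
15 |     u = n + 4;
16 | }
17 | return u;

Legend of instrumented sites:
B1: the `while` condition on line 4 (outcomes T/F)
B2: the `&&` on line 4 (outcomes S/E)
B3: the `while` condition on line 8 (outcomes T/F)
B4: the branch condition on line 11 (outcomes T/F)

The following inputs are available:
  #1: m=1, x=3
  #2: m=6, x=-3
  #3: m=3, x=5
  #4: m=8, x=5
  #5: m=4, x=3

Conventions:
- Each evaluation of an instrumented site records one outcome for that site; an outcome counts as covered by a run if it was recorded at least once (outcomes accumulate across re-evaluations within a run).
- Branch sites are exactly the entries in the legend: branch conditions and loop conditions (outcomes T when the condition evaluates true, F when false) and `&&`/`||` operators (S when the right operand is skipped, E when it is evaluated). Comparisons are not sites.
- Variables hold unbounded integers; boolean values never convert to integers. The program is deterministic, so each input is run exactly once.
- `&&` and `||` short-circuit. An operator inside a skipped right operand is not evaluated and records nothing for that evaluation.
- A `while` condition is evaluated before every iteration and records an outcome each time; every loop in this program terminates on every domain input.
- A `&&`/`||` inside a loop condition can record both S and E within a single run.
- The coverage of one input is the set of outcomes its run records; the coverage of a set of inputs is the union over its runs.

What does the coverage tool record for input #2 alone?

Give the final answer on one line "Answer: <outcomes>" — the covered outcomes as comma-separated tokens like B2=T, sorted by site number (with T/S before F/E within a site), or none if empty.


Tracing the run of input #2 (m=6, x=-3):
  B2->E, B1->F, B3->F, B4->F
collecting distinct outcomes: B1=F, B2=E, B3=F, B4=F
Answer: B1=F, B2=E, B3=F, B4=F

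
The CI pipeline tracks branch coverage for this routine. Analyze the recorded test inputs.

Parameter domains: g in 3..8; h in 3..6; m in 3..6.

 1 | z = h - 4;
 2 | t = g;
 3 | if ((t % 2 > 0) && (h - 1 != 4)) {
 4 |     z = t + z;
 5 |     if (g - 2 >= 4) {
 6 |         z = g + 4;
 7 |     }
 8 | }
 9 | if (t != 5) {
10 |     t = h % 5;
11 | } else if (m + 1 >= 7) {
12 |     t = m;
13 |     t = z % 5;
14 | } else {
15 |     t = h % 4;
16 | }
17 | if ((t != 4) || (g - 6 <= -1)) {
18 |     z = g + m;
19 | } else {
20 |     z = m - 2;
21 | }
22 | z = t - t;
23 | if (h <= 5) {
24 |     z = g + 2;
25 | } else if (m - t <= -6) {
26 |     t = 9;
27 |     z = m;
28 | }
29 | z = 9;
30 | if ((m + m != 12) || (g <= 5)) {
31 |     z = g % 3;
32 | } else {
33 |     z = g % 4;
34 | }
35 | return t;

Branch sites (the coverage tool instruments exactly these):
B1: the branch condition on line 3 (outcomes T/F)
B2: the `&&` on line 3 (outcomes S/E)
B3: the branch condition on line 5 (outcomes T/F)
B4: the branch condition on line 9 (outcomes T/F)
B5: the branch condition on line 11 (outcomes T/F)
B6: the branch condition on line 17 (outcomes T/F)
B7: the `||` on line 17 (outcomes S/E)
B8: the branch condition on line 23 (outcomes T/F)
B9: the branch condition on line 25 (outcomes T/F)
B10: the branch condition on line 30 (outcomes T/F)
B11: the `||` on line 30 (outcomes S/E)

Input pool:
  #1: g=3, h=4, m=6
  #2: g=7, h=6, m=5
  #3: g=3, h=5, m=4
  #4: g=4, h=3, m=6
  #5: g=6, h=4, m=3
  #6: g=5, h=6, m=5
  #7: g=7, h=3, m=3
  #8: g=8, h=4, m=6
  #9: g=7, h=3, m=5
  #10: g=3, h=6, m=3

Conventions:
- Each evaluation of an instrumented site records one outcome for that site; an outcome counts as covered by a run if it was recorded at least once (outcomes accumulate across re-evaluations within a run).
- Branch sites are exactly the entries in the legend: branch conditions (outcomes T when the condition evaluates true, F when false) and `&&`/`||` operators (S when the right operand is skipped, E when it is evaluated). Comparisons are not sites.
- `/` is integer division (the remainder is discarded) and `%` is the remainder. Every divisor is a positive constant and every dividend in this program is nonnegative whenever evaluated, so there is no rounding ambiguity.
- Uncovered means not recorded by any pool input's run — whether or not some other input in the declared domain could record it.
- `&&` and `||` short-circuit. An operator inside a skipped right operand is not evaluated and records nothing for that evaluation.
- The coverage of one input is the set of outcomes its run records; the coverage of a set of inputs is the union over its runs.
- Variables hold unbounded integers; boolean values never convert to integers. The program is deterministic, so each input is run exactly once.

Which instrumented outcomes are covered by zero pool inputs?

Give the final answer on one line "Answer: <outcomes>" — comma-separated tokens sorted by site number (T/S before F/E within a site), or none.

input #1, g=3, h=4, m=6: outcomes B1=T, B2=E, B3=F, B4=T, B6=T, B7=E, B8=T, B10=T, B11=E
input #2, g=7, h=6, m=5: outcomes B1=T, B2=E, B3=T, B4=T, B6=T, B7=S, B8=F, B9=F, B10=T, B11=S
input #3, g=3, h=5, m=4: outcomes B1=F, B2=E, B4=T, B6=T, B7=S, B8=T, B10=T, B11=S
input #4, g=4, h=3, m=6: outcomes B1=F, B2=S, B4=T, B6=T, B7=S, B8=T, B10=T, B11=E
input #5, g=6, h=4, m=3: outcomes B1=F, B2=S, B4=T, B6=F, B7=E, B8=T, B10=T, B11=S
input #6, g=5, h=6, m=5: outcomes B1=T, B2=E, B3=F, B4=F, B5=F, B6=T, B7=S, B8=F, B9=F, B10=T, B11=S
input #7, g=7, h=3, m=3: outcomes B1=T, B2=E, B3=T, B4=T, B6=T, B7=S, B8=T, B10=T, B11=S
input #8, g=8, h=4, m=6: outcomes B1=F, B2=S, B4=T, B6=F, B7=E, B8=T, B10=F, B11=E
input #9, g=7, h=3, m=5: outcomes B1=T, B2=E, B3=T, B4=T, B6=T, B7=S, B8=T, B10=T, B11=S
input #10, g=3, h=6, m=3: outcomes B1=T, B2=E, B3=F, B4=T, B6=T, B7=S, B8=F, B9=F, B10=T, B11=S
union over the pool: B1=T, B1=F, B2=S, B2=E, B3=T, B3=F, B4=T, B4=F, B5=F, B6=T, B6=F, B7=S, B7=E, B8=T, B8=F, B9=F, B10=T, B10=F, B11=S, B11=E
uncovered (2 of 22): B5=T, B9=T

Answer: B5=T, B9=T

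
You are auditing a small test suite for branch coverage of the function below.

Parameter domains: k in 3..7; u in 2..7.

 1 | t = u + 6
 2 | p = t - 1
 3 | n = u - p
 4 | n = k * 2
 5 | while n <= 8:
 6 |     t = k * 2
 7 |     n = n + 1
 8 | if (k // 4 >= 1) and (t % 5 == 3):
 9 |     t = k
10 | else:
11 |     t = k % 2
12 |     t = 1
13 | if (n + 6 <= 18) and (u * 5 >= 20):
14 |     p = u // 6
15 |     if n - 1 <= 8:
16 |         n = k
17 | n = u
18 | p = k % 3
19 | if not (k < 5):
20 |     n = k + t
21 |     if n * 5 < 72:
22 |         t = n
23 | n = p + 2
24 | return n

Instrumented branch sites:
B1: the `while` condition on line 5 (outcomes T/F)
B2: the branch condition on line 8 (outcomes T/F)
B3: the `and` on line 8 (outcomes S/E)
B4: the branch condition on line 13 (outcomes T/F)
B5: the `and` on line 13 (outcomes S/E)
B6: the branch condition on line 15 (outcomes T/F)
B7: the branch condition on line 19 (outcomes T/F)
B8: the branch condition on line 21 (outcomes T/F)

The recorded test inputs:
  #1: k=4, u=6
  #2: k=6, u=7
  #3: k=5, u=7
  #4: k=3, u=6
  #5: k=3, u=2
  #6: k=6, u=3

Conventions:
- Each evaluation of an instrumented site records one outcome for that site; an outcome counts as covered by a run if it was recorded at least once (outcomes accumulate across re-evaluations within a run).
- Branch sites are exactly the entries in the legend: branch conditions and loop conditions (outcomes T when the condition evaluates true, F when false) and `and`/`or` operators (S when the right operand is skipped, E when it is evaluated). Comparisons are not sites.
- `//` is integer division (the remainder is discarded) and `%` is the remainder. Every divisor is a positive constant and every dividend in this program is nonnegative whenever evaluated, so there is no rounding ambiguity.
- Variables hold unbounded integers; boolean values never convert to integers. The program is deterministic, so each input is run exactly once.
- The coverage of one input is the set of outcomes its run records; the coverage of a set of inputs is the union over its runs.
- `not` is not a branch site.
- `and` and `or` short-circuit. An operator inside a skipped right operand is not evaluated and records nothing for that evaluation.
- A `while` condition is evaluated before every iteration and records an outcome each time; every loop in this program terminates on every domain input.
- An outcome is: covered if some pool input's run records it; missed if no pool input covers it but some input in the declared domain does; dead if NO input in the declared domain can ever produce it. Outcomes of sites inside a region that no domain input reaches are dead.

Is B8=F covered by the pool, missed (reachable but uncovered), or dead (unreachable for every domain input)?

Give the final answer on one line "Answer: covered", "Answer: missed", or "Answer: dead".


no pool input records B8=F
checking all 30 inputs in the declared domain: B8=F is never recorded -> dead
Answer: dead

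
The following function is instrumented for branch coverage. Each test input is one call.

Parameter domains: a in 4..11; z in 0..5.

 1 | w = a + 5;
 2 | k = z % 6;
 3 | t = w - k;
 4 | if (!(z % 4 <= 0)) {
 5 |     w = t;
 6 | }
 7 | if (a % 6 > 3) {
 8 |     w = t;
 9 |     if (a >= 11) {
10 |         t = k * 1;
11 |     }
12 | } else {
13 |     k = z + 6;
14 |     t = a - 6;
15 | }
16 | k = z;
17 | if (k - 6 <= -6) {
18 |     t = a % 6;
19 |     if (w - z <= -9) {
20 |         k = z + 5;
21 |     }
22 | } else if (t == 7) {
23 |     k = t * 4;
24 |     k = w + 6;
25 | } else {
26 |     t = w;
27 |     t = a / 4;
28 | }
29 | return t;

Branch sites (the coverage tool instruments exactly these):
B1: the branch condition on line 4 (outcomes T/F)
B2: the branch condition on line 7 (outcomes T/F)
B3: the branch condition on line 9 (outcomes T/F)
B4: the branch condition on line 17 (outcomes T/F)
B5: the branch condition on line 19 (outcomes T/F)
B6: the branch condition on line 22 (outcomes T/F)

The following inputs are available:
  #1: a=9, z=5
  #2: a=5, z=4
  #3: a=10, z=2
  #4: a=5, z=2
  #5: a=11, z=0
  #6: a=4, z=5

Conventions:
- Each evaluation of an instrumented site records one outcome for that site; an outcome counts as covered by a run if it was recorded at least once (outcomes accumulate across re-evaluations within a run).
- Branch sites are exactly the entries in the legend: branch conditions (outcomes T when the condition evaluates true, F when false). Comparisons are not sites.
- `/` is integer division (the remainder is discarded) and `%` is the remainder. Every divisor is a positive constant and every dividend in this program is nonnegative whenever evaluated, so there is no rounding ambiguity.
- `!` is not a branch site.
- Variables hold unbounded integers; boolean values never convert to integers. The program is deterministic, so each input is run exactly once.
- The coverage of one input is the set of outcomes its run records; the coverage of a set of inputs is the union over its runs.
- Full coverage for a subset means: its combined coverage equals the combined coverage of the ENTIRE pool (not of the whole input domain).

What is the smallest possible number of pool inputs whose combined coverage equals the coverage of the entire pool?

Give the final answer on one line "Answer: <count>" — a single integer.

#1 (a=9, z=5) -> covered: B1=T, B2=F, B4=F, B6=F
#2 (a=5, z=4) -> covered: B1=F, B2=T, B3=F, B4=F, B6=F
#3 (a=10, z=2) -> covered: B1=T, B2=T, B3=F, B4=F, B6=F
#4 (a=5, z=2) -> covered: B1=T, B2=T, B3=F, B4=F, B6=F
#5 (a=11, z=0) -> covered: B1=F, B2=T, B3=T, B4=T, B5=F
#6 (a=4, z=5) -> covered: B1=T, B2=T, B3=F, B4=F, B6=F
the full pool covers 10 outcomes: B1=T, B1=F, B2=T, B2=F, B3=T, B3=F, B4=T, B4=F, B5=F, B6=F
every size-1 subset falls short of the 10 outcomes (best: 5/10)
every size-2 subset falls short of the 10 outcomes (best: 9/10)
at size 3, {1, 2, 5} reaches all 10 outcomes; every lexicographically earlier size-3 subset fails

Answer: 3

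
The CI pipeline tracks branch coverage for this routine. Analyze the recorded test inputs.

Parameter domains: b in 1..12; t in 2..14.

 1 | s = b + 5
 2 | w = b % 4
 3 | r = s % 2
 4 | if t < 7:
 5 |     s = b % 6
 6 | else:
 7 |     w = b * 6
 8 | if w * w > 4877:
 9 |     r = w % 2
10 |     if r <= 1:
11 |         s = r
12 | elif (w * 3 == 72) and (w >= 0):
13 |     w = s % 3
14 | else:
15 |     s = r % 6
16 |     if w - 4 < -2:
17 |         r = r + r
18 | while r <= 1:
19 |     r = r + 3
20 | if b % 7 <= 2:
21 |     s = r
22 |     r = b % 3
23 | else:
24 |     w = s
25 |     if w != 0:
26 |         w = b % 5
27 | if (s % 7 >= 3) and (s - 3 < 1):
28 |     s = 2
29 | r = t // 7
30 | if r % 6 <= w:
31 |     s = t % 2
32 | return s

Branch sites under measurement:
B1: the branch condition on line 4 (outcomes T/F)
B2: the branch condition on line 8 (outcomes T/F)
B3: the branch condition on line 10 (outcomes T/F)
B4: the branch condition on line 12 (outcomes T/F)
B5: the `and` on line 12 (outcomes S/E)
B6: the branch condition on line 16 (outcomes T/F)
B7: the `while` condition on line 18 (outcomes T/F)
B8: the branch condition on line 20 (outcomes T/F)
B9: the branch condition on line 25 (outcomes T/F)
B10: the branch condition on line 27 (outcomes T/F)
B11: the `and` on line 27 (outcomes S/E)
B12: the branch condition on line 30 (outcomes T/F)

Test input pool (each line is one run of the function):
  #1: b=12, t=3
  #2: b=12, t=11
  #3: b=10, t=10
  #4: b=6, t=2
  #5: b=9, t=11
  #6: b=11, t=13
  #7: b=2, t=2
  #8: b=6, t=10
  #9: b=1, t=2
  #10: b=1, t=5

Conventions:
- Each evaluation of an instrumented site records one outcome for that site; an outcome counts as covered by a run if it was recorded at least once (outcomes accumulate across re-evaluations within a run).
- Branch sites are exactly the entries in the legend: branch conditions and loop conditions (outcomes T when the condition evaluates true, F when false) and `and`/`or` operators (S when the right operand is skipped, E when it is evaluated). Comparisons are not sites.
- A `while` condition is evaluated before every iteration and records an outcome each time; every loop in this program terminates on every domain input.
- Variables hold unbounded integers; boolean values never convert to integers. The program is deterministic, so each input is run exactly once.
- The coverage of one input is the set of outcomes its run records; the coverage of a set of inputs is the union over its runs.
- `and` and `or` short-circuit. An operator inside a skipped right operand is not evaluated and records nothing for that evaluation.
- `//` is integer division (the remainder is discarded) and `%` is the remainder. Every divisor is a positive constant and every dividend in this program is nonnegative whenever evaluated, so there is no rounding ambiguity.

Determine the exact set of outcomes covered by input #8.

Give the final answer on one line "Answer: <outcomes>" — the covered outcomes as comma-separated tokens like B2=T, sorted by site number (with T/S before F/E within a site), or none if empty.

Event log for input #8 (b=6, t=10):
  B1->F, B2->F, B5->S, B4->F, B6->F, B7->T, B7->F, B8->F, B9->T, B11->S
  B10->F, B12->T
deduplicating events, the covered set is: B1=F, B2=F, B4=F, B5=S, B6=F, B7=T, B7=F, B8=F, B9=T, B10=F, B11=S, B12=T

Answer: B1=F, B2=F, B4=F, B5=S, B6=F, B7=T, B7=F, B8=F, B9=T, B10=F, B11=S, B12=T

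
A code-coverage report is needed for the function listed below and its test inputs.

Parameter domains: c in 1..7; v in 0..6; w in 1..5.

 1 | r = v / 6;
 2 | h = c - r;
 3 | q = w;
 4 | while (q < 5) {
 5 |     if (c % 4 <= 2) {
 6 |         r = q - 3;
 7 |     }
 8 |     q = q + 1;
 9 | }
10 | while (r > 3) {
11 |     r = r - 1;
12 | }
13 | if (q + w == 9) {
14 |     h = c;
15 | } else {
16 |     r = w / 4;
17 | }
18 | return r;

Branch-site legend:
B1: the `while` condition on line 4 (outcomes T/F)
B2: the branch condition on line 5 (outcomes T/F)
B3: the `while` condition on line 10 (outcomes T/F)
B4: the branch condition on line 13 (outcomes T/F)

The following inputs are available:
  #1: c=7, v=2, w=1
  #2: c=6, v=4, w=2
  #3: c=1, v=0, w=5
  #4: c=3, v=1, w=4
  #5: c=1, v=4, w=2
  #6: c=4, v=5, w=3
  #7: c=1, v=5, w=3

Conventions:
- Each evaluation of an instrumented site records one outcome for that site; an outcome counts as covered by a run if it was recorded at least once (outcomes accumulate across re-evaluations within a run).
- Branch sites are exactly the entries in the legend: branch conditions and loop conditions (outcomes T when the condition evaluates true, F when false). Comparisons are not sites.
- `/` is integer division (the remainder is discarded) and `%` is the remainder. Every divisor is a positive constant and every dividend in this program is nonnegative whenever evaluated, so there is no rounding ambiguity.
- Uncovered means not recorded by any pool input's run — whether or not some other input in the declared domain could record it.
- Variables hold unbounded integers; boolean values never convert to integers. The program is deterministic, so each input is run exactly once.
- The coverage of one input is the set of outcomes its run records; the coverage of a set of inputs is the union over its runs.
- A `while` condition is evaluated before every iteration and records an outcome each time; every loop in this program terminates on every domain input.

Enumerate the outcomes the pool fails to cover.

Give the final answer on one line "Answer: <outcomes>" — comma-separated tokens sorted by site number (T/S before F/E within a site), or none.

input #1 (c=7, v=2, w=1): events B1->T, B2->F, B1->T, B2->F, B1->T, B2->F, B1->T, B2->F, B1->F, B3->F, B4->F; covers B1=T, B1=F, B2=F, B3=F, B4=F
input #2 (c=6, v=4, w=2): events B1->T, B2->T, B1->T, B2->T, B1->T, B2->T, B1->F, B3->F, B4->F; covers B1=T, B1=F, B2=T, B3=F, B4=F
input #3 (c=1, v=0, w=5): events B1->F, B3->F, B4->F; covers B1=F, B3=F, B4=F
input #4 (c=3, v=1, w=4): events B1->T, B2->F, B1->F, B3->F, B4->T; covers B1=T, B1=F, B2=F, B3=F, B4=T
input #5 (c=1, v=4, w=2): events B1->T, B2->T, B1->T, B2->T, B1->T, B2->T, B1->F, B3->F, B4->F; covers B1=T, B1=F, B2=T, B3=F, B4=F
input #6 (c=4, v=5, w=3): events B1->T, B2->T, B1->T, B2->T, B1->F, B3->F, B4->F; covers B1=T, B1=F, B2=T, B3=F, B4=F
input #7 (c=1, v=5, w=3): events B1->T, B2->T, B1->T, B2->T, B1->F, B3->F, B4->F; covers B1=T, B1=F, B2=T, B3=F, B4=F
union over the pool: B1=T, B1=F, B2=T, B2=F, B3=F, B4=T, B4=F
uncovered (1 of 8): B3=T

Answer: B3=T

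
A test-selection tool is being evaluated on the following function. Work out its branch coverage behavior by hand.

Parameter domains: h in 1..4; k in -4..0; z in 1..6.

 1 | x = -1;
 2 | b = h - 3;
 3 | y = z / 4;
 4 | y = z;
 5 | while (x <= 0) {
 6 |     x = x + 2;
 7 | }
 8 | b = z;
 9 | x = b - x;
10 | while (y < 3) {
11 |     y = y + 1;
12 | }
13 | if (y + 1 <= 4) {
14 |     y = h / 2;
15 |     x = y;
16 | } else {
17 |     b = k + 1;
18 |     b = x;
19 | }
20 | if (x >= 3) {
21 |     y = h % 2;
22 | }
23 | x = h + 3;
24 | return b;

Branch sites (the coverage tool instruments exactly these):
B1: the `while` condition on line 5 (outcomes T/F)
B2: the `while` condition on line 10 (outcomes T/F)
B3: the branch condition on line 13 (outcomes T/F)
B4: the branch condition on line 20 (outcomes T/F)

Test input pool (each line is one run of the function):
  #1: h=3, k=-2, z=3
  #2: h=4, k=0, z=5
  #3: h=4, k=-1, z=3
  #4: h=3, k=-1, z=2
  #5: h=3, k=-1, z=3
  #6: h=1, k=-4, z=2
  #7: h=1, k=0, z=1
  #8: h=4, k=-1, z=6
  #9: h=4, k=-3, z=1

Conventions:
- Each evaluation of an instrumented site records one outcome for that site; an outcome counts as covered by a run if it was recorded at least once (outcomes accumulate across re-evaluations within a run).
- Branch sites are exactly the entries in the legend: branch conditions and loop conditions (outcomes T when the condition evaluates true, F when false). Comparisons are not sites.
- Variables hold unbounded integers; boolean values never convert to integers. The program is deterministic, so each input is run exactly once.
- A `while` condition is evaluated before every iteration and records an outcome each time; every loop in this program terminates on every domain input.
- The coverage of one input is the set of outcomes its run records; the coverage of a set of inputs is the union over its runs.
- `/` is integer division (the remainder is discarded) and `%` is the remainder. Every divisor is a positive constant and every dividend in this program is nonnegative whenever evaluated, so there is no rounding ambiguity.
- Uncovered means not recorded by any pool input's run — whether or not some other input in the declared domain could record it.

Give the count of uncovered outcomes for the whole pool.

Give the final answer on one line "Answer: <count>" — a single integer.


input #1, h=3, k=-2, z=3: outcomes B1=T, B1=F, B2=F, B3=T, B4=F
input #2, h=4, k=0, z=5: outcomes B1=T, B1=F, B2=F, B3=F, B4=T
input #3, h=4, k=-1, z=3: outcomes B1=T, B1=F, B2=F, B3=T, B4=F
input #4, h=3, k=-1, z=2: outcomes B1=T, B1=F, B2=T, B2=F, B3=T, B4=F
input #5, h=3, k=-1, z=3: outcomes B1=T, B1=F, B2=F, B3=T, B4=F
input #6, h=1, k=-4, z=2: outcomes B1=T, B1=F, B2=T, B2=F, B3=T, B4=F
input #7, h=1, k=0, z=1: outcomes B1=T, B1=F, B2=T, B2=F, B3=T, B4=F
input #8, h=4, k=-1, z=6: outcomes B1=T, B1=F, B2=F, B3=F, B4=T
input #9, h=4, k=-3, z=1: outcomes B1=T, B1=F, B2=T, B2=F, B3=T, B4=F
union over the pool: B1=T, B1=F, B2=T, B2=F, B3=T, B3=F, B4=T, B4=F
uncovered (0 of 8): none
Answer: 0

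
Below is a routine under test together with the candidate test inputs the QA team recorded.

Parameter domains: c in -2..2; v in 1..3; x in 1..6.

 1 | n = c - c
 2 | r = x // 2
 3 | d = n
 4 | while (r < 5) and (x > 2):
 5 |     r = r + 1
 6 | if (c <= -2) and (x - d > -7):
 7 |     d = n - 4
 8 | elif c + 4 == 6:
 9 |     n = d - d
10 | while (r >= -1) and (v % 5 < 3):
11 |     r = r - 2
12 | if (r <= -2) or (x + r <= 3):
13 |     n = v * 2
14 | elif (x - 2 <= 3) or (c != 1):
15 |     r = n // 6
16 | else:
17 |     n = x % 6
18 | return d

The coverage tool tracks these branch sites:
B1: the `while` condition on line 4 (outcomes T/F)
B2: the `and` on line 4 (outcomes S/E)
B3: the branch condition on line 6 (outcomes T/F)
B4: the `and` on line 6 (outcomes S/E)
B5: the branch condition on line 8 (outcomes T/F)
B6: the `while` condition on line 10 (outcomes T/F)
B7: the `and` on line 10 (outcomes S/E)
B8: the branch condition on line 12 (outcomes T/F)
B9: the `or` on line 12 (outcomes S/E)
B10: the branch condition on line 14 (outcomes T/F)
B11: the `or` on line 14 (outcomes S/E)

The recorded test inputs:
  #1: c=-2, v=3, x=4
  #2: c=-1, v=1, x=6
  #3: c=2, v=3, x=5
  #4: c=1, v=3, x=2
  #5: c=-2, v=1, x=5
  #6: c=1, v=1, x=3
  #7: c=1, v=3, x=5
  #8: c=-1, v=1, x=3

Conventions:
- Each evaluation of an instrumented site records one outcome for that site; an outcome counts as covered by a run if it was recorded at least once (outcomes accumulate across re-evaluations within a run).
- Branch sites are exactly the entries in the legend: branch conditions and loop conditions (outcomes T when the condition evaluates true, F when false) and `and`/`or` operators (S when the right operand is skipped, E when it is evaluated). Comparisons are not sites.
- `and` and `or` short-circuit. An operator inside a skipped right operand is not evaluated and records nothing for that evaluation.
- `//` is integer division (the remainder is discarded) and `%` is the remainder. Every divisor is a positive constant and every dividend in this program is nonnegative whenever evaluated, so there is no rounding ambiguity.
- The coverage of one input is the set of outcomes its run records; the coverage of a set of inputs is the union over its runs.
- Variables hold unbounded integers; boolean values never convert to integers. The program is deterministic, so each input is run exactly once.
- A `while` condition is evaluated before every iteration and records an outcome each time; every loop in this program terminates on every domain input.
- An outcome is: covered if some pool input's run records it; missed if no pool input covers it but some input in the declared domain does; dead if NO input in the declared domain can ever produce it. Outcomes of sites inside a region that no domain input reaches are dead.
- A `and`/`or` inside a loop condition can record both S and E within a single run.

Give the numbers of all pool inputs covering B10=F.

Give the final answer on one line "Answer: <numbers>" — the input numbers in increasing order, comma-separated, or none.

input #1 (c=-2, v=3, x=4): does not produce B10=F
input #2 (c=-1, v=1, x=6): does not produce B10=F
input #3 (c=2, v=3, x=5): does not produce B10=F
input #4 (c=1, v=3, x=2): does not produce B10=F
input #5 (c=-2, v=1, x=5): does not produce B10=F
input #6 (c=1, v=1, x=3): does not produce B10=F
input #7 (c=1, v=3, x=5): does not produce B10=F
input #8 (c=-1, v=1, x=3): does not produce B10=F

Answer: none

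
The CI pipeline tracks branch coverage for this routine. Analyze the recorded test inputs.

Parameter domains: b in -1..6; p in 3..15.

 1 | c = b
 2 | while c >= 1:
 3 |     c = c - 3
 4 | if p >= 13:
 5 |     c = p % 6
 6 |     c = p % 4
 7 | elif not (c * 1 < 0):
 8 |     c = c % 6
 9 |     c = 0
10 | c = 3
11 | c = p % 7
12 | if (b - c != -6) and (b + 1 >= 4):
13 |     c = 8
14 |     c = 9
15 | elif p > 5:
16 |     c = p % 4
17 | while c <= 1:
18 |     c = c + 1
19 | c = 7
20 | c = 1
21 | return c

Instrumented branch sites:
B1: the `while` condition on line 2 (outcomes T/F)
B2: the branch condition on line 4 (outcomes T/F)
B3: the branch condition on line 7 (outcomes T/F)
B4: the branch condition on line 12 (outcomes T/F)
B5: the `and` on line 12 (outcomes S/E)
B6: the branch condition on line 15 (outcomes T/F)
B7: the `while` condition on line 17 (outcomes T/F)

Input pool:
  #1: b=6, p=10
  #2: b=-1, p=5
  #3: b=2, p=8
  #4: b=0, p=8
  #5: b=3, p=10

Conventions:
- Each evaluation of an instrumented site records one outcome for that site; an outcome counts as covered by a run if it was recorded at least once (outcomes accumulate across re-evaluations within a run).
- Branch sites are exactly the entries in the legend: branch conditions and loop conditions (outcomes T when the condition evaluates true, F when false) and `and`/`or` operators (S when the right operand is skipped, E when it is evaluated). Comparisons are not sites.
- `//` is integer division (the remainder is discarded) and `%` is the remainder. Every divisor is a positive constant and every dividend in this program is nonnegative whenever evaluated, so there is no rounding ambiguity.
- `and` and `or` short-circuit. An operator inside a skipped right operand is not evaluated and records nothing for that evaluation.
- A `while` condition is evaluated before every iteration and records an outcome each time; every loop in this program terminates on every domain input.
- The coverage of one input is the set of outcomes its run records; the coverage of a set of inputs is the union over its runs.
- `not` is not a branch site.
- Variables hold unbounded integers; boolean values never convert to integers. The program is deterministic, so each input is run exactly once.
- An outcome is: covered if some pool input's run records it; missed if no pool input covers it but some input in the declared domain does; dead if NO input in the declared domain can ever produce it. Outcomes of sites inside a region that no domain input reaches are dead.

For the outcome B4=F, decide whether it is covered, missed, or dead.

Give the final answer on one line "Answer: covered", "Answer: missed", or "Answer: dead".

B4=F is recorded by pool input(s) 2, 3, 4 -> covered

Answer: covered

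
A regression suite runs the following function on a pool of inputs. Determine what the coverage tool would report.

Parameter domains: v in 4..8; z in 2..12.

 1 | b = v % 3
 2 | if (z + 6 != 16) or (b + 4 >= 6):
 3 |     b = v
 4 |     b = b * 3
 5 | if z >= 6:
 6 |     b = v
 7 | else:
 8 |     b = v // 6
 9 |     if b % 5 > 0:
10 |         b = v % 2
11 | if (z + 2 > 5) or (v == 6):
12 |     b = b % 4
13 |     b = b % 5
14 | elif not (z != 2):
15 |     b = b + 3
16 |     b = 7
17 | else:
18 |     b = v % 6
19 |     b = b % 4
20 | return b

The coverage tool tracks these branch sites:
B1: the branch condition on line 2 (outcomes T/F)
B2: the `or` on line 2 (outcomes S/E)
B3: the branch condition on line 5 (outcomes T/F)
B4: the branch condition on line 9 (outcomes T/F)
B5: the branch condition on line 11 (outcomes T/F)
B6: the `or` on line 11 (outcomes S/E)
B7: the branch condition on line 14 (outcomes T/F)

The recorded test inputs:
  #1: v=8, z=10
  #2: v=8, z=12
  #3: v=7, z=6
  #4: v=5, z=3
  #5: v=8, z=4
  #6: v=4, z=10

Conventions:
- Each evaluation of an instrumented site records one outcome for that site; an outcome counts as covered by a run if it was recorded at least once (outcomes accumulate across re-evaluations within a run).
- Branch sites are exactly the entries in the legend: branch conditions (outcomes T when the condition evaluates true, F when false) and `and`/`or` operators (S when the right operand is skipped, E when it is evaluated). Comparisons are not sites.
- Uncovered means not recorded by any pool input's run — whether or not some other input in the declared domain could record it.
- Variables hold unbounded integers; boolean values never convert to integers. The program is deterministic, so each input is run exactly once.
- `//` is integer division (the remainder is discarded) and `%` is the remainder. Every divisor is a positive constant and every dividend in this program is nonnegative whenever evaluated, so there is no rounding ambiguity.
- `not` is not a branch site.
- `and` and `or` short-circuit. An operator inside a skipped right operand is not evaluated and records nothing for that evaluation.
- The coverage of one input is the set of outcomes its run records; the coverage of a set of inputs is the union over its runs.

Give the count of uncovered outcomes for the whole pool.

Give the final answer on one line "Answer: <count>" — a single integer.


test 1 (v=8, z=10) hits B1=T, B2=E, B3=T, B5=T, B6=S
test 2 (v=8, z=12) hits B1=T, B2=S, B3=T, B5=T, B6=S
test 3 (v=7, z=6) hits B1=T, B2=S, B3=T, B5=T, B6=S
test 4 (v=5, z=3) hits B1=T, B2=S, B3=F, B4=F, B5=F, B6=E, B7=F
test 5 (v=8, z=4) hits B1=T, B2=S, B3=F, B4=T, B5=T, B6=S
test 6 (v=4, z=10) hits B1=F, B2=E, B3=T, B5=T, B6=S
union over the pool: B1=T, B1=F, B2=S, B2=E, B3=T, B3=F, B4=T, B4=F, B5=T, B5=F, B6=S, B6=E, B7=F
uncovered (1 of 14): B7=T
Answer: 1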